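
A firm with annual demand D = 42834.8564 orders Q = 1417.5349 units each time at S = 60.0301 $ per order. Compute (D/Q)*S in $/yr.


Number of orders = D/Q = 30.2178
Cost = 30.2178 * 60.0301 = 1813.9805

1813.9805 $/yr


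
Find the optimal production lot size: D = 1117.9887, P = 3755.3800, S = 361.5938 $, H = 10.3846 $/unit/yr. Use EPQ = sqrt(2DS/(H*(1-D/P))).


1 - D/P = 1 - 0.2977 = 0.7023
H*(1-D/P) = 7.2931
2DS = 808515.5648
EPQ = sqrt(110860.7805) = 332.9576

332.9576 units


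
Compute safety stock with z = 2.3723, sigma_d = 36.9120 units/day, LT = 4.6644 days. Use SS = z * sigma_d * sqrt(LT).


sqrt(LT) = sqrt(4.6644) = 2.1597
SS = 2.3723 * 36.9120 * 2.1597 = 189.1190

189.1190 units


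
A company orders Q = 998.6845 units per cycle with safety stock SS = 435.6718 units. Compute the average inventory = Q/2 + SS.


Q/2 = 499.3422
Avg = 499.3422 + 435.6718 = 935.0140

935.0140 units


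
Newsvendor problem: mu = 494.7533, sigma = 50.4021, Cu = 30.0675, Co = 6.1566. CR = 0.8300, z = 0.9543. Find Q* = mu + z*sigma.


CR = Cu/(Cu+Co) = 30.0675/(30.0675+6.1566) = 0.8300
z = 0.9543
Q* = 494.7533 + 0.9543 * 50.4021 = 542.8520

542.8520 units


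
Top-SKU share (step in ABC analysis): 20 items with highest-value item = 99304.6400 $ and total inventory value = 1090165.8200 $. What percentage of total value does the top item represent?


Top item = 99304.6400
Total = 1090165.8200
Percentage = 99304.6400 / 1090165.8200 * 100 = 9.1091

9.1091%


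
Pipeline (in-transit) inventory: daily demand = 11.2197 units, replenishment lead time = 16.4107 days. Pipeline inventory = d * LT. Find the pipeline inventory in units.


Pipeline = 11.2197 * 16.4107 = 184.1231

184.1231 units


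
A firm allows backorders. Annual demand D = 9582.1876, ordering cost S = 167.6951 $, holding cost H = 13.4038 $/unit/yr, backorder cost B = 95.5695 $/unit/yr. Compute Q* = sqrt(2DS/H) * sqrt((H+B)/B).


sqrt(2DS/H) = 489.6588
sqrt((H+B)/B) = 1.0678
Q* = 489.6588 * 1.0678 = 522.8703

522.8703 units


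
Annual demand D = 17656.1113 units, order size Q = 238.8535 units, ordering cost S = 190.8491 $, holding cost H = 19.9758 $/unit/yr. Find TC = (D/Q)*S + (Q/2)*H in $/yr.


Ordering cost = D*S/Q = 14107.6139
Holding cost = Q*H/2 = 2385.6449
TC = 14107.6139 + 2385.6449 = 16493.2587

16493.2587 $/yr


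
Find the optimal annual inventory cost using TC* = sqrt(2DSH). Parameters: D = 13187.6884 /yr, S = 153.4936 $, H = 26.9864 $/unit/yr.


2*D*S*H = 109253132.5416
TC* = sqrt(109253132.5416) = 10452.4223

10452.4223 $/yr


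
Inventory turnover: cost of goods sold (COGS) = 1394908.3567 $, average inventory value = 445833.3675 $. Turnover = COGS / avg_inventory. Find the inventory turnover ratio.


Turnover = 1394908.3567 / 445833.3675 = 3.1288

3.1288


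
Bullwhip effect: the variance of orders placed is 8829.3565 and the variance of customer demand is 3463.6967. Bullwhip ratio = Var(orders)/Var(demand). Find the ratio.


BW = 8829.3565 / 3463.6967 = 2.5491

2.5491


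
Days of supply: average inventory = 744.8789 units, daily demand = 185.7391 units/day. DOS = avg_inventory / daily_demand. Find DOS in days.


DOS = 744.8789 / 185.7391 = 4.0104

4.0104 days


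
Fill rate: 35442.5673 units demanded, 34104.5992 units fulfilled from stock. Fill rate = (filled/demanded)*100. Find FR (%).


FR = 34104.5992 / 35442.5673 * 100 = 96.2250

96.2250%


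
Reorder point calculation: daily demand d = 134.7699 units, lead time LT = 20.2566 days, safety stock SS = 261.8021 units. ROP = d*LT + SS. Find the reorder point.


d*LT = 134.7699 * 20.2566 = 2729.9800
ROP = 2729.9800 + 261.8021 = 2991.7821

2991.7821 units


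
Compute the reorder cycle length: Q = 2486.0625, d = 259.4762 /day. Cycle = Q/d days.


Cycle = 2486.0625 / 259.4762 = 9.5811

9.5811 days


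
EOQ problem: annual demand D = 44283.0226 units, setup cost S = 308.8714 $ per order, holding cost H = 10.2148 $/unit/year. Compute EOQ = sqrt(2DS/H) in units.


2*D*S = 2 * 44283.0226 * 308.8714 = 27355518.3734
2*D*S/H = 2678027.8002
EOQ = sqrt(2678027.8002) = 1636.4681

1636.4681 units


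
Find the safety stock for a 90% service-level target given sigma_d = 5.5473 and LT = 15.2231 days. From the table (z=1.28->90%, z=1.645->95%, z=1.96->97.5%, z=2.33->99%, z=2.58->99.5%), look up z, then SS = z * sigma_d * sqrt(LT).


From the table, SL = 90% corresponds to z = 1.28
sqrt(LT) = sqrt(15.2231) = 3.9017
SS = 1.28 * 5.5473 * 3.9017 = 27.7040

27.7040 units


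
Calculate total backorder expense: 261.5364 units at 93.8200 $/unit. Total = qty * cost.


Total = 261.5364 * 93.8200 = 24537.3450

24537.3450 $


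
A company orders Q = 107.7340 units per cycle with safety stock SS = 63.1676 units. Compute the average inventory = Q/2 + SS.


Q/2 = 53.8670
Avg = 53.8670 + 63.1676 = 117.0346

117.0346 units


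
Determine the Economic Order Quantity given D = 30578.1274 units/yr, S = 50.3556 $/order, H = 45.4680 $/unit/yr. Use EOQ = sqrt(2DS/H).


2*D*S = 2 * 30578.1274 * 50.3556 = 3079559.9042
2*D*S/H = 67730.2697
EOQ = sqrt(67730.2697) = 260.2504

260.2504 units


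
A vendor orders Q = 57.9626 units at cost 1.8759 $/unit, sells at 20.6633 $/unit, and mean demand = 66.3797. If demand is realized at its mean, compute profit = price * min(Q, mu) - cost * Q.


Sales at mu = min(57.9626, 66.3797) = 57.9626
Revenue = 20.6633 * 57.9626 = 1197.6986
Total cost = 1.8759 * 57.9626 = 108.7320
Profit = 1197.6986 - 108.7320 = 1088.9666

1088.9666 $


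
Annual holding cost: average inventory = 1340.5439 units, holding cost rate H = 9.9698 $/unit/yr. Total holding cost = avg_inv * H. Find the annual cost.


Cost = 1340.5439 * 9.9698 = 13364.9546

13364.9546 $/yr


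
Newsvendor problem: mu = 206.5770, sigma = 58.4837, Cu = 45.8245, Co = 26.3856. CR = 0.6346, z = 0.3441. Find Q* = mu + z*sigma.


CR = Cu/(Cu+Co) = 45.8245/(45.8245+26.3856) = 0.6346
z = 0.3441
Q* = 206.5770 + 0.3441 * 58.4837 = 226.7012

226.7012 units


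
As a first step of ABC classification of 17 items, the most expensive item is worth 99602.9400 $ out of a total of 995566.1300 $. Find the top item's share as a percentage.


Top item = 99602.9400
Total = 995566.1300
Percentage = 99602.9400 / 995566.1300 * 100 = 10.0047

10.0047%


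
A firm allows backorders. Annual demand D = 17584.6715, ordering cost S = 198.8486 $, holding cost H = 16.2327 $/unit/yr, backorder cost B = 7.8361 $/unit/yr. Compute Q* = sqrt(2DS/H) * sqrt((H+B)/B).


sqrt(2DS/H) = 656.3689
sqrt((H+B)/B) = 1.7526
Q* = 656.3689 * 1.7526 = 1150.3374

1150.3374 units


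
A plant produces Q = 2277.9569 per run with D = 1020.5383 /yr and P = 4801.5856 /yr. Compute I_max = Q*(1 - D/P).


D/P = 0.2125
1 - D/P = 0.7875
I_max = 2277.9569 * 0.7875 = 1793.7955

1793.7955 units


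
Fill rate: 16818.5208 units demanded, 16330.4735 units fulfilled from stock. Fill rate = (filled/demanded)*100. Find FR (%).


FR = 16330.4735 / 16818.5208 * 100 = 97.0982

97.0982%


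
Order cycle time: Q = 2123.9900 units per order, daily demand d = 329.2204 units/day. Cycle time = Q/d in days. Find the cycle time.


Cycle = 2123.9900 / 329.2204 = 6.4516

6.4516 days


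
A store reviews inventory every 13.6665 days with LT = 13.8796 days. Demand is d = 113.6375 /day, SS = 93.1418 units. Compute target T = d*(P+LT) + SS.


P + LT = 27.5461
d*(P+LT) = 113.6375 * 27.5461 = 3130.2699
T = 3130.2699 + 93.1418 = 3223.4117

3223.4117 units


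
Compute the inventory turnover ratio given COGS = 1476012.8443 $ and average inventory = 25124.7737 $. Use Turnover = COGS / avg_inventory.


Turnover = 1476012.8443 / 25124.7737 = 58.7473

58.7473


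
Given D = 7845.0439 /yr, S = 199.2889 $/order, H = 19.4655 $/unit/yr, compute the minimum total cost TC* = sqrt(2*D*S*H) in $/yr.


2*D*S*H = 60865899.9203
TC* = sqrt(60865899.9203) = 7801.6601

7801.6601 $/yr


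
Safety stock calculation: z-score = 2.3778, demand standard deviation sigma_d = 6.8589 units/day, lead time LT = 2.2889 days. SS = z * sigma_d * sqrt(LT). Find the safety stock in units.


sqrt(LT) = sqrt(2.2889) = 1.5129
SS = 2.3778 * 6.8589 * 1.5129 = 24.6742

24.6742 units


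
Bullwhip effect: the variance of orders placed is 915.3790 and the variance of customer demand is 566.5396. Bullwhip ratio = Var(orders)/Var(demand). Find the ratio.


BW = 915.3790 / 566.5396 = 1.6157

1.6157


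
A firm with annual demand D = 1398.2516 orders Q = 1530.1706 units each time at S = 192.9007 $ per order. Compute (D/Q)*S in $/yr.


Number of orders = D/Q = 0.9138
Cost = 0.9138 * 192.9007 = 176.2704

176.2704 $/yr


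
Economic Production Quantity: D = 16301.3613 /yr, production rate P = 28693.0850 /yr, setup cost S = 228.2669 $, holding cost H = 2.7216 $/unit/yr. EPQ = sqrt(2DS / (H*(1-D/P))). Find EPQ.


1 - D/P = 1 - 0.5681 = 0.4319
H*(1-D/P) = 1.1754
2DS = 7442122.4195
EPQ = sqrt(6331666.5762) = 2516.2803

2516.2803 units


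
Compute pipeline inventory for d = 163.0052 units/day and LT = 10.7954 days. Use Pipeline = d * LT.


Pipeline = 163.0052 * 10.7954 = 1759.7063

1759.7063 units


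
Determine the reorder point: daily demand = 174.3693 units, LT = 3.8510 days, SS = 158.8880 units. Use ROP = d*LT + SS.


d*LT = 174.3693 * 3.8510 = 671.4962
ROP = 671.4962 + 158.8880 = 830.3842

830.3842 units


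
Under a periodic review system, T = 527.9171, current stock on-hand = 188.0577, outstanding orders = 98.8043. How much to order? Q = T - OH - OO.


Inventory position = OH + OO = 188.0577 + 98.8043 = 286.8620
Q = 527.9171 - 286.8620 = 241.0551

241.0551 units


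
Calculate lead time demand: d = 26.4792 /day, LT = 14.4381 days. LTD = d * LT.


LTD = 26.4792 * 14.4381 = 382.3093

382.3093 units


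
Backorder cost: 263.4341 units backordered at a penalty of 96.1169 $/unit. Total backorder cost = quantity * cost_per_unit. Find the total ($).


Total = 263.4341 * 96.1169 = 25320.4690

25320.4690 $


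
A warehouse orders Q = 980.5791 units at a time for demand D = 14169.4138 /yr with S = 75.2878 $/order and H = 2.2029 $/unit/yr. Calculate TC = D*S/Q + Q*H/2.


Ordering cost = D*S/Q = 1087.9122
Holding cost = Q*H/2 = 1080.0588
TC = 1087.9122 + 1080.0588 = 2167.9711

2167.9711 $/yr


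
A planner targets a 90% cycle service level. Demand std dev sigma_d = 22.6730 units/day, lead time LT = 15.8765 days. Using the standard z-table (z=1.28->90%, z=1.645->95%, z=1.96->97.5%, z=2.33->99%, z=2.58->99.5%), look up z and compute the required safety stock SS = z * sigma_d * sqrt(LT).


From the table, SL = 90% corresponds to z = 1.28
sqrt(LT) = sqrt(15.8765) = 3.9845
SS = 1.28 * 22.6730 * 3.9845 = 115.6369

115.6369 units


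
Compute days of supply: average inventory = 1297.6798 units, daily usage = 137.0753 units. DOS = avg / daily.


DOS = 1297.6798 / 137.0753 = 9.4669

9.4669 days


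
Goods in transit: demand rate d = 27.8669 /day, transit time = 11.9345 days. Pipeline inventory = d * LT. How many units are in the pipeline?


Pipeline = 27.8669 * 11.9345 = 332.5775

332.5775 units


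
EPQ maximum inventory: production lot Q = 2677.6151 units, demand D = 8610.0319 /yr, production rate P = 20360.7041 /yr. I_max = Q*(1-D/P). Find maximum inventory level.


D/P = 0.4229
1 - D/P = 0.5771
I_max = 2677.6151 * 0.5771 = 1545.3187

1545.3187 units


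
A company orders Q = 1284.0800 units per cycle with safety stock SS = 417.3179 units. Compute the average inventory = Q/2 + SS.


Q/2 = 642.0400
Avg = 642.0400 + 417.3179 = 1059.3579

1059.3579 units


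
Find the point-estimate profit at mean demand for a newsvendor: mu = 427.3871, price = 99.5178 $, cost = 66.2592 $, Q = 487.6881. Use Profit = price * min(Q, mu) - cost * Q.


Sales at mu = min(487.6881, 427.3871) = 427.3871
Revenue = 99.5178 * 427.3871 = 42532.6239
Total cost = 66.2592 * 487.6881 = 32313.8234
Profit = 42532.6239 - 32313.8234 = 10218.8006

10218.8006 $


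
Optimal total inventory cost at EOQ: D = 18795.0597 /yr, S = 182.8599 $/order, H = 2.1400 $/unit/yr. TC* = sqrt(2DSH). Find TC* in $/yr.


2*D*S*H = 14709772.5154
TC* = sqrt(14709772.5154) = 3835.3321

3835.3321 $/yr


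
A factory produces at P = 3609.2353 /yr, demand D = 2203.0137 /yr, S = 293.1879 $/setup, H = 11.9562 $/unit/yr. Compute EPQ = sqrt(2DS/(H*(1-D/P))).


1 - D/P = 1 - 0.6104 = 0.3896
H*(1-D/P) = 4.6583
2DS = 1291793.9207
EPQ = sqrt(277307.4243) = 526.5999

526.5999 units


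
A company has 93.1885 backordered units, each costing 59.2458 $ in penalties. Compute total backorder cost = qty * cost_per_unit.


Total = 93.1885 * 59.2458 = 5521.0272

5521.0272 $


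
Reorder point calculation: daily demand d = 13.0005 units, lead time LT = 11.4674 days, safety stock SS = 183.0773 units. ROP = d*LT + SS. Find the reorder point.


d*LT = 13.0005 * 11.4674 = 149.0819
ROP = 149.0819 + 183.0773 = 332.1592

332.1592 units


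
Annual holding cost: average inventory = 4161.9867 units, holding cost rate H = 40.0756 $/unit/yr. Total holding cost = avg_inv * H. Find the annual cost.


Cost = 4161.9867 * 40.0756 = 166794.1142

166794.1142 $/yr


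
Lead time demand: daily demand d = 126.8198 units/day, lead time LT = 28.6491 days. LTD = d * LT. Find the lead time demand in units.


LTD = 126.8198 * 28.6491 = 3633.2731

3633.2731 units


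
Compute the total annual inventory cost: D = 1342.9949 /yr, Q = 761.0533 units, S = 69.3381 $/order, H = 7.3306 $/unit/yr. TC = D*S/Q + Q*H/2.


Ordering cost = D*S/Q = 122.3577
Holding cost = Q*H/2 = 2789.4887
TC = 122.3577 + 2789.4887 = 2911.8463

2911.8463 $/yr


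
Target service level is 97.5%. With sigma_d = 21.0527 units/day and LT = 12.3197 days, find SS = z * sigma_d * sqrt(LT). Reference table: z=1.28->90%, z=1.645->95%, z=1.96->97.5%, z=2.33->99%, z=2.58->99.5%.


From the table, SL = 97.5% corresponds to z = 1.96
sqrt(LT) = sqrt(12.3197) = 3.5099
SS = 1.96 * 21.0527 * 3.5099 = 144.8318

144.8318 units


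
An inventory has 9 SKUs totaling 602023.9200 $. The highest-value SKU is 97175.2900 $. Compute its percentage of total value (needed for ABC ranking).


Top item = 97175.2900
Total = 602023.9200
Percentage = 97175.2900 / 602023.9200 * 100 = 16.1414

16.1414%


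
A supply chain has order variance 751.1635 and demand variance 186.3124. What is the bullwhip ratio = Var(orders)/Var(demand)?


BW = 751.1635 / 186.3124 = 4.0317

4.0317


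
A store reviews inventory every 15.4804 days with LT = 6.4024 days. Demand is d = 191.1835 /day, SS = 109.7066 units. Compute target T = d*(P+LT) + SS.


P + LT = 21.8828
d*(P+LT) = 191.1835 * 21.8828 = 4183.6303
T = 4183.6303 + 109.7066 = 4293.3369

4293.3369 units


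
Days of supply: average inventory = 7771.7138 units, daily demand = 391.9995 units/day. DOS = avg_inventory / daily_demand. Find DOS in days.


DOS = 7771.7138 / 391.9995 = 19.8258

19.8258 days


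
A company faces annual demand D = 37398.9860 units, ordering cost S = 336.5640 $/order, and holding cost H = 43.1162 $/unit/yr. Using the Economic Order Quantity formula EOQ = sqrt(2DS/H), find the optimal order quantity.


2*D*S = 2 * 37398.9860 * 336.5640 = 25174304.6482
2*D*S/H = 583871.1354
EOQ = sqrt(583871.1354) = 764.1146

764.1146 units


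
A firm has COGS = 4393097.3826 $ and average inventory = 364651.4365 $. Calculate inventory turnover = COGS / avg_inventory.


Turnover = 4393097.3826 / 364651.4365 = 12.0474

12.0474


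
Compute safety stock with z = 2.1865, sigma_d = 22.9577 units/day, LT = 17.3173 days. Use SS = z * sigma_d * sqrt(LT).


sqrt(LT) = sqrt(17.3173) = 4.1614
SS = 2.1865 * 22.9577 * 4.1614 = 208.8901

208.8901 units


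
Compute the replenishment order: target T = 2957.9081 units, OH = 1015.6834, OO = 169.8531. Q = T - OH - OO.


Inventory position = OH + OO = 1015.6834 + 169.8531 = 1185.5365
Q = 2957.9081 - 1185.5365 = 1772.3716

1772.3716 units


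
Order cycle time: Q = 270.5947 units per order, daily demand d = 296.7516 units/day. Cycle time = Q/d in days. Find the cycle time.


Cycle = 270.5947 / 296.7516 = 0.9119

0.9119 days


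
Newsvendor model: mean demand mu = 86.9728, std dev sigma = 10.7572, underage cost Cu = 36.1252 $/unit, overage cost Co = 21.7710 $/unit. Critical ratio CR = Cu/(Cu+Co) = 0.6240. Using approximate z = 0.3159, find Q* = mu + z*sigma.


CR = Cu/(Cu+Co) = 36.1252/(36.1252+21.7710) = 0.6240
z = 0.3159
Q* = 86.9728 + 0.3159 * 10.7572 = 90.3710

90.3710 units


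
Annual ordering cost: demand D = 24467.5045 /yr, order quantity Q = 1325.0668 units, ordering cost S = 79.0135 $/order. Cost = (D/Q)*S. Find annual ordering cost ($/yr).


Number of orders = D/Q = 18.4651
Cost = 18.4651 * 79.0135 = 1458.9930

1458.9930 $/yr


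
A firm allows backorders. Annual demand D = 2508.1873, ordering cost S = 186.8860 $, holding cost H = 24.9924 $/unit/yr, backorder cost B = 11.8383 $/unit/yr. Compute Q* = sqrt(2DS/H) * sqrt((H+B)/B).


sqrt(2DS/H) = 193.6776
sqrt((H+B)/B) = 1.7638
Q* = 193.6776 * 1.7638 = 341.6172

341.6172 units


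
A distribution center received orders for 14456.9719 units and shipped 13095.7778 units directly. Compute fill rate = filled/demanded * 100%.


FR = 13095.7778 / 14456.9719 * 100 = 90.5845

90.5845%


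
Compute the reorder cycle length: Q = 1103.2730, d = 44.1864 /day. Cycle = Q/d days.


Cycle = 1103.2730 / 44.1864 = 24.9686

24.9686 days


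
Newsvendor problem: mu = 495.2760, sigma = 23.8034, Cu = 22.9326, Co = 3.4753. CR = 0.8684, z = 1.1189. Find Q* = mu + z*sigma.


CR = Cu/(Cu+Co) = 22.9326/(22.9326+3.4753) = 0.8684
z = 1.1189
Q* = 495.2760 + 1.1189 * 23.8034 = 521.9096

521.9096 units


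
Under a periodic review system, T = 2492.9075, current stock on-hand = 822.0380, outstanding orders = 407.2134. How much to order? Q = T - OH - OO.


Inventory position = OH + OO = 822.0380 + 407.2134 = 1229.2514
Q = 2492.9075 - 1229.2514 = 1263.6561

1263.6561 units


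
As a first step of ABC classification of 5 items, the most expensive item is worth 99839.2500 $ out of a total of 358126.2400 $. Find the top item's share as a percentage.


Top item = 99839.2500
Total = 358126.2400
Percentage = 99839.2500 / 358126.2400 * 100 = 27.8782

27.8782%


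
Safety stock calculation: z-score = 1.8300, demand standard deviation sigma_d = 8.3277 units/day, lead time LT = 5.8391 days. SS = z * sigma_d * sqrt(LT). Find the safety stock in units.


sqrt(LT) = sqrt(5.8391) = 2.4164
SS = 1.8300 * 8.3277 * 2.4164 = 36.8255

36.8255 units


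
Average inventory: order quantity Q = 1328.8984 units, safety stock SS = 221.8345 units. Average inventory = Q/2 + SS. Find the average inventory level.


Q/2 = 664.4492
Avg = 664.4492 + 221.8345 = 886.2837

886.2837 units


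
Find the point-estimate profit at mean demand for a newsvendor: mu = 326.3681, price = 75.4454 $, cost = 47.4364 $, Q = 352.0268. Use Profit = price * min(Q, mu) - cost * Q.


Sales at mu = min(352.0268, 326.3681) = 326.3681
Revenue = 75.4454 * 326.3681 = 24622.9719
Total cost = 47.4364 * 352.0268 = 16698.8841
Profit = 24622.9719 - 16698.8841 = 7924.0878

7924.0878 $


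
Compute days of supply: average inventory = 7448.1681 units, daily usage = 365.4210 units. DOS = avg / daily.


DOS = 7448.1681 / 365.4210 = 20.3824

20.3824 days


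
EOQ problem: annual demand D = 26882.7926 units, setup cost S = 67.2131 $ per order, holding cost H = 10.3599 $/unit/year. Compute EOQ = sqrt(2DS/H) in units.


2*D*S = 2 * 26882.7926 * 67.2131 = 3613751.6546
2*D*S/H = 348821.0943
EOQ = sqrt(348821.0943) = 590.6108

590.6108 units


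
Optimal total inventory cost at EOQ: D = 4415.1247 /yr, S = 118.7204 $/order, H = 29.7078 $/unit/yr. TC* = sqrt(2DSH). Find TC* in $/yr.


2*D*S*H = 31143599.9836
TC* = sqrt(31143599.9836) = 5580.6451

5580.6451 $/yr


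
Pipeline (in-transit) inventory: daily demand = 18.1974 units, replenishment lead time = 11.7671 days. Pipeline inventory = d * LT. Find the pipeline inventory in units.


Pipeline = 18.1974 * 11.7671 = 214.1306

214.1306 units


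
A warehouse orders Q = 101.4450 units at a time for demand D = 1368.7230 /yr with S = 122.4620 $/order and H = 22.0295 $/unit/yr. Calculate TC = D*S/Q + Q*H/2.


Ordering cost = D*S/Q = 1652.2900
Holding cost = Q*H/2 = 1117.3913
TC = 1652.2900 + 1117.3913 = 2769.6813

2769.6813 $/yr


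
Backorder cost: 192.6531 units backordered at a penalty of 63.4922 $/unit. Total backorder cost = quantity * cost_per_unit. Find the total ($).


Total = 192.6531 * 63.4922 = 12231.9692

12231.9692 $


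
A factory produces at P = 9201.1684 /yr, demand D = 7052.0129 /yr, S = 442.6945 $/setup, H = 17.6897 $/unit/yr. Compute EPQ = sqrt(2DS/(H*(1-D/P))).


1 - D/P = 1 - 0.7664 = 0.2336
H*(1-D/P) = 4.1319
2DS = 6243774.6495
EPQ = sqrt(1511130.2242) = 1229.2804

1229.2804 units


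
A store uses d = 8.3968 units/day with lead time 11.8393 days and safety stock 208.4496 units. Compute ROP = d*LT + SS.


d*LT = 8.3968 * 11.8393 = 99.4122
ROP = 99.4122 + 208.4496 = 307.8618

307.8618 units


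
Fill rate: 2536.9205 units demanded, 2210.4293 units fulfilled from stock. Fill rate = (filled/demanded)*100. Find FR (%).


FR = 2210.4293 / 2536.9205 * 100 = 87.1304

87.1304%


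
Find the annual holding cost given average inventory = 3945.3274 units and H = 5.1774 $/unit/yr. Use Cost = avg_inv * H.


Cost = 3945.3274 * 5.1774 = 20426.5381

20426.5381 $/yr


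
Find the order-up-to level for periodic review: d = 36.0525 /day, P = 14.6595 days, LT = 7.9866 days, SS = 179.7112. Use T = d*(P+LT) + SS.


P + LT = 22.6461
d*(P+LT) = 36.0525 * 22.6461 = 816.4485
T = 816.4485 + 179.7112 = 996.1597

996.1597 units


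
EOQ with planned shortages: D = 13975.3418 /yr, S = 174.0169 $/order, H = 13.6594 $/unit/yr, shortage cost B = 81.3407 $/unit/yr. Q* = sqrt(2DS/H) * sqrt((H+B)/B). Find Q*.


sqrt(2DS/H) = 596.7276
sqrt((H+B)/B) = 1.0807
Q* = 596.7276 * 1.0807 = 644.8879

644.8879 units


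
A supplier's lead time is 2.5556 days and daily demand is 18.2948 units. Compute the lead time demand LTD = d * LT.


LTD = 18.2948 * 2.5556 = 46.7542

46.7542 units


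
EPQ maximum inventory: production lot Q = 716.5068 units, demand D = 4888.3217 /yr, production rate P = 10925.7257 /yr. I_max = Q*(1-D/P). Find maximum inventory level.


D/P = 0.4474
1 - D/P = 0.5526
I_max = 716.5068 * 0.5526 = 395.9317

395.9317 units


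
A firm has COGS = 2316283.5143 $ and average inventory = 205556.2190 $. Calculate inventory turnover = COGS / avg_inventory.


Turnover = 2316283.5143 / 205556.2190 = 11.2684

11.2684


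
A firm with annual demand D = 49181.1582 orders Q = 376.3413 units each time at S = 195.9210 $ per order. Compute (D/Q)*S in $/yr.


Number of orders = D/Q = 130.6823
Cost = 130.6823 * 195.9210 = 25603.4129

25603.4129 $/yr


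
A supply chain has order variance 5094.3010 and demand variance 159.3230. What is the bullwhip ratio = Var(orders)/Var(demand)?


BW = 5094.3010 / 159.3230 = 31.9747

31.9747


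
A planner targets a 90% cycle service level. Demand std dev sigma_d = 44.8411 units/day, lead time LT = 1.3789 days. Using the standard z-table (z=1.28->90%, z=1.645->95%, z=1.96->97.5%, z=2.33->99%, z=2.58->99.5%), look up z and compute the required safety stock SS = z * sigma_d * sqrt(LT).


From the table, SL = 90% corresponds to z = 1.28
sqrt(LT) = sqrt(1.3789) = 1.1743
SS = 1.28 * 44.8411 * 1.1743 = 67.3989

67.3989 units


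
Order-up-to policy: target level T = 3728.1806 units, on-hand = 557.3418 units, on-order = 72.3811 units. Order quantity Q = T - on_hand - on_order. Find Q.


Inventory position = OH + OO = 557.3418 + 72.3811 = 629.7229
Q = 3728.1806 - 629.7229 = 3098.4577

3098.4577 units


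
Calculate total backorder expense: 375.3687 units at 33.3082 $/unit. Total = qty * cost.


Total = 375.3687 * 33.3082 = 12502.8557

12502.8557 $


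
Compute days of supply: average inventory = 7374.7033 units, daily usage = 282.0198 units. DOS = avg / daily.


DOS = 7374.7033 / 282.0198 = 26.1496

26.1496 days


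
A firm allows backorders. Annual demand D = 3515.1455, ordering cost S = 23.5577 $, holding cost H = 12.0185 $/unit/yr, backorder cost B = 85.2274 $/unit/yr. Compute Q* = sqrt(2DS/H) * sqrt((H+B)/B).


sqrt(2DS/H) = 117.3892
sqrt((H+B)/B) = 1.0682
Q* = 117.3892 * 1.0682 = 125.3932

125.3932 units


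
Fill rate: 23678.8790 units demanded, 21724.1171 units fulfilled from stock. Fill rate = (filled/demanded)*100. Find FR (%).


FR = 21724.1171 / 23678.8790 * 100 = 91.7447

91.7447%


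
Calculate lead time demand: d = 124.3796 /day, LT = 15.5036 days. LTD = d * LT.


LTD = 124.3796 * 15.5036 = 1928.3316

1928.3316 units


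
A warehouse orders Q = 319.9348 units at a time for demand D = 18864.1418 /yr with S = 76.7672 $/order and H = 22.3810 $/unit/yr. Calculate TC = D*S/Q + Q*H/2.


Ordering cost = D*S/Q = 4526.3827
Holding cost = Q*H/2 = 3580.2304
TC = 4526.3827 + 3580.2304 = 8106.6131

8106.6131 $/yr


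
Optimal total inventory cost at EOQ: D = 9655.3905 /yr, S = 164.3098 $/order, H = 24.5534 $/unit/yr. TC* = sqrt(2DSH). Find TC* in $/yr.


2*D*S*H = 77906724.3770
TC* = sqrt(77906724.3770) = 8826.4786

8826.4786 $/yr


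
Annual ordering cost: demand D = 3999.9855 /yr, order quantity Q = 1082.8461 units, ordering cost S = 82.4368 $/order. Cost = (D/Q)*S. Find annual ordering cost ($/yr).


Number of orders = D/Q = 3.6940
Cost = 3.6940 * 82.4368 = 304.5179

304.5179 $/yr


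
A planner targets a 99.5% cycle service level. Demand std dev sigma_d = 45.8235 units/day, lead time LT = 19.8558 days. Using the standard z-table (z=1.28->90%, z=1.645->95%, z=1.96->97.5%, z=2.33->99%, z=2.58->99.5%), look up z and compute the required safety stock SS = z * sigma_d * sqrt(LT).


From the table, SL = 99.5% corresponds to z = 2.58
sqrt(LT) = sqrt(19.8558) = 4.4560
SS = 2.58 * 45.8235 * 4.4560 = 526.8071

526.8071 units


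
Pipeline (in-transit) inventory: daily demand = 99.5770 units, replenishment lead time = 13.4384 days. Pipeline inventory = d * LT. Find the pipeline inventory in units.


Pipeline = 99.5770 * 13.4384 = 1338.1556

1338.1556 units


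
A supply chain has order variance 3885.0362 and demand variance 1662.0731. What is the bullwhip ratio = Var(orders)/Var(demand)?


BW = 3885.0362 / 1662.0731 = 2.3375

2.3375


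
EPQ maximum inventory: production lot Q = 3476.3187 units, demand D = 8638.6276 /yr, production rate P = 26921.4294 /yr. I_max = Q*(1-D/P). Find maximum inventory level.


D/P = 0.3209
1 - D/P = 0.6791
I_max = 3476.3187 * 0.6791 = 2360.8273

2360.8273 units


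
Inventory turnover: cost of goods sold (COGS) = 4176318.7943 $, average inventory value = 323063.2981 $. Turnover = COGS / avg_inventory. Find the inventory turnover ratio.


Turnover = 4176318.7943 / 323063.2981 = 12.9272

12.9272


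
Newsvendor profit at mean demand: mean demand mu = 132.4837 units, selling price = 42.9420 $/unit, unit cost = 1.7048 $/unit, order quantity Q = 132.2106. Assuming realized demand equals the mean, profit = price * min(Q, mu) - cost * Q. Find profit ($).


Sales at mu = min(132.2106, 132.4837) = 132.2106
Revenue = 42.9420 * 132.2106 = 5677.3876
Total cost = 1.7048 * 132.2106 = 225.3926
Profit = 5677.3876 - 225.3926 = 5451.9950

5451.9950 $


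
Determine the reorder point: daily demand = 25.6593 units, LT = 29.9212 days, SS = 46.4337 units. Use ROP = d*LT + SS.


d*LT = 25.6593 * 29.9212 = 767.7570
ROP = 767.7570 + 46.4337 = 814.1907

814.1907 units


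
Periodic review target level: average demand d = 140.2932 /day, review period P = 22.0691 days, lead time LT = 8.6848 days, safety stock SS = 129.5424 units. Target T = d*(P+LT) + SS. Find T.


P + LT = 30.7539
d*(P+LT) = 140.2932 * 30.7539 = 4314.5630
T = 4314.5630 + 129.5424 = 4444.1054

4444.1054 units


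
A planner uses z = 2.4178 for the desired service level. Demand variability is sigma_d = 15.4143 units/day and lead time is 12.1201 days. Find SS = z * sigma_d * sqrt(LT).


sqrt(LT) = sqrt(12.1201) = 3.4814
SS = 2.4178 * 15.4143 * 3.4814 = 129.7470

129.7470 units


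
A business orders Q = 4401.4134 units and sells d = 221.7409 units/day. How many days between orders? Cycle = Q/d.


Cycle = 4401.4134 / 221.7409 = 19.8494

19.8494 days


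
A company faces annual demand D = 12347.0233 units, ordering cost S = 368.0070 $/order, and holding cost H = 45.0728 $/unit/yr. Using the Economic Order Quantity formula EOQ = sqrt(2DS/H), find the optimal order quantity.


2*D*S = 2 * 12347.0233 * 368.0070 = 9087582.0071
2*D*S/H = 201620.0903
EOQ = sqrt(201620.0903) = 449.0213

449.0213 units


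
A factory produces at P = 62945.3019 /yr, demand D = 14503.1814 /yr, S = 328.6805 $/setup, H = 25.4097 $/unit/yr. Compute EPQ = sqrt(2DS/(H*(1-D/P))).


1 - D/P = 1 - 0.2304 = 0.7696
H*(1-D/P) = 19.5551
2DS = 9533825.8283
EPQ = sqrt(487537.3038) = 698.2387

698.2387 units


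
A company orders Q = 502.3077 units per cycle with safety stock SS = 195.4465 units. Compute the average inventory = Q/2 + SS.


Q/2 = 251.1539
Avg = 251.1539 + 195.4465 = 446.6003

446.6003 units


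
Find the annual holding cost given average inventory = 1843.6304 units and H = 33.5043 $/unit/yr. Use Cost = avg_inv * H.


Cost = 1843.6304 * 33.5043 = 61769.5460

61769.5460 $/yr


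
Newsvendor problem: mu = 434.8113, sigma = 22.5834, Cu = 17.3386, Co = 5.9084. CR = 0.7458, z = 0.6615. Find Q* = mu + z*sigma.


CR = Cu/(Cu+Co) = 17.3386/(17.3386+5.9084) = 0.7458
z = 0.6615
Q* = 434.8113 + 0.6615 * 22.5834 = 449.7502

449.7502 units


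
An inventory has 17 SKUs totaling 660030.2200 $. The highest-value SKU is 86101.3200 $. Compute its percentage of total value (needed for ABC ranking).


Top item = 86101.3200
Total = 660030.2200
Percentage = 86101.3200 / 660030.2200 * 100 = 13.0451

13.0451%


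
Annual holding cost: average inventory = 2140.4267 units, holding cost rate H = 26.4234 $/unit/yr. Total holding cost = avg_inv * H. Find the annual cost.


Cost = 2140.4267 * 26.4234 = 56557.3509

56557.3509 $/yr


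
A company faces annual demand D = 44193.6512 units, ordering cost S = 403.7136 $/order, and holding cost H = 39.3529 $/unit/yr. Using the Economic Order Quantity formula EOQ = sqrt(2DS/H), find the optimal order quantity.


2*D*S = 2 * 44193.6512 * 403.7136 = 35683156.0462
2*D*S/H = 906747.8139
EOQ = sqrt(906747.8139) = 952.2331

952.2331 units


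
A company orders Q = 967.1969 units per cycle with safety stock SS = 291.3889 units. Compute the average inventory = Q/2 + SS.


Q/2 = 483.5985
Avg = 483.5985 + 291.3889 = 774.9873

774.9873 units


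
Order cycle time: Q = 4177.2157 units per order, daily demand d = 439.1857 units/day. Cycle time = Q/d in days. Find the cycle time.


Cycle = 4177.2157 / 439.1857 = 9.5113

9.5113 days


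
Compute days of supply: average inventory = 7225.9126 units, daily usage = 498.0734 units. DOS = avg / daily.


DOS = 7225.9126 / 498.0734 = 14.5077

14.5077 days


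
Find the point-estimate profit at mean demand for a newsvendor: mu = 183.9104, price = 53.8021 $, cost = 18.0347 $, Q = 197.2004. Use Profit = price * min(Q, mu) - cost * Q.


Sales at mu = min(197.2004, 183.9104) = 183.9104
Revenue = 53.8021 * 183.9104 = 9894.7657
Total cost = 18.0347 * 197.2004 = 3556.4501
Profit = 9894.7657 - 3556.4501 = 6338.3157

6338.3157 $


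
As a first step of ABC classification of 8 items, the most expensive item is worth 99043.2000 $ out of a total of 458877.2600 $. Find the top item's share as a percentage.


Top item = 99043.2000
Total = 458877.2600
Percentage = 99043.2000 / 458877.2600 * 100 = 21.5838

21.5838%


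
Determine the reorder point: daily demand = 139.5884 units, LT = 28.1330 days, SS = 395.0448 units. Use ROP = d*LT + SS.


d*LT = 139.5884 * 28.1330 = 3927.0405
ROP = 3927.0405 + 395.0448 = 4322.0853

4322.0853 units


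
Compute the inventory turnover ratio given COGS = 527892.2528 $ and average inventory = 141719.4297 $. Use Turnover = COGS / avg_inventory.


Turnover = 527892.2528 / 141719.4297 = 3.7249

3.7249


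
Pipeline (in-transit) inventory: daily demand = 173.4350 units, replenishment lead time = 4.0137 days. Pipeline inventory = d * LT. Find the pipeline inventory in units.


Pipeline = 173.4350 * 4.0137 = 696.1161

696.1161 units


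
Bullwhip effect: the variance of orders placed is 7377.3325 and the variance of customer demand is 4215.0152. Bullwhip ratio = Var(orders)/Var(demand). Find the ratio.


BW = 7377.3325 / 4215.0152 = 1.7503

1.7503


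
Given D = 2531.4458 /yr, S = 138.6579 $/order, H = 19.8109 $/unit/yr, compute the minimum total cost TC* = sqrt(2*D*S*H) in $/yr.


2*D*S*H = 13907448.2683
TC* = sqrt(13907448.2683) = 3729.2691

3729.2691 $/yr


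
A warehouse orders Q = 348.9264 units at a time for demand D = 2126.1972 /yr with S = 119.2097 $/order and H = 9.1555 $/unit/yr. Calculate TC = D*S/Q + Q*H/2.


Ordering cost = D*S/Q = 726.4092
Holding cost = Q*H/2 = 1597.2978
TC = 726.4092 + 1597.2978 = 2323.7070

2323.7070 $/yr


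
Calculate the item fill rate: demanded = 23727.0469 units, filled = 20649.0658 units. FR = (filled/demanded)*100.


FR = 20649.0658 / 23727.0469 * 100 = 87.0275

87.0275%


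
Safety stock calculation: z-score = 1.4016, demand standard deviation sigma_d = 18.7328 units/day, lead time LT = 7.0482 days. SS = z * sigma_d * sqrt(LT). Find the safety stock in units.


sqrt(LT) = sqrt(7.0482) = 2.6548
SS = 1.4016 * 18.7328 * 2.6548 = 69.7053

69.7053 units


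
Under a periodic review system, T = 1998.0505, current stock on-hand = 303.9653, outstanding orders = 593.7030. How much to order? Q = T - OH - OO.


Inventory position = OH + OO = 303.9653 + 593.7030 = 897.6683
Q = 1998.0505 - 897.6683 = 1100.3822

1100.3822 units


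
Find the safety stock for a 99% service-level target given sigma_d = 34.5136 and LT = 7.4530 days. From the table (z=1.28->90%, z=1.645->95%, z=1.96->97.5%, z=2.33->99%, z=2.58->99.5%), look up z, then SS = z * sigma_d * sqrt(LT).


From the table, SL = 99% corresponds to z = 2.33
sqrt(LT) = sqrt(7.4530) = 2.7300
SS = 2.33 * 34.5136 * 2.7300 = 219.5390

219.5390 units


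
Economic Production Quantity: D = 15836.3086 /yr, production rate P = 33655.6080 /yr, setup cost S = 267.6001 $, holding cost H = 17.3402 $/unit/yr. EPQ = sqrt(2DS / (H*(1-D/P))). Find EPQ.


1 - D/P = 1 - 0.4705 = 0.5295
H*(1-D/P) = 9.1809
2DS = 8475595.5300
EPQ = sqrt(923172.6652) = 960.8187

960.8187 units


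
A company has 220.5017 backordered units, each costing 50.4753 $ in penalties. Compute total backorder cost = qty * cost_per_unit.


Total = 220.5017 * 50.4753 = 11129.8895

11129.8895 $


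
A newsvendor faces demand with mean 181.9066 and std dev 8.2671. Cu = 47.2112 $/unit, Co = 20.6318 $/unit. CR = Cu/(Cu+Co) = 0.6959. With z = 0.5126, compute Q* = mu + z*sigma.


CR = Cu/(Cu+Co) = 47.2112/(47.2112+20.6318) = 0.6959
z = 0.5126
Q* = 181.9066 + 0.5126 * 8.2671 = 186.1443

186.1443 units


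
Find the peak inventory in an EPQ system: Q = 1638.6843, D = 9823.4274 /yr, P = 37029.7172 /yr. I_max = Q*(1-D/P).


D/P = 0.2653
1 - D/P = 0.7347
I_max = 1638.6843 * 0.7347 = 1203.9660

1203.9660 units


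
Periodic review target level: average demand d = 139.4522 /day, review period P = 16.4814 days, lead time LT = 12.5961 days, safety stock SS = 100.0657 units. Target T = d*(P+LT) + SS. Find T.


P + LT = 29.0775
d*(P+LT) = 139.4522 * 29.0775 = 4054.9213
T = 4054.9213 + 100.0657 = 4154.9870

4154.9870 units


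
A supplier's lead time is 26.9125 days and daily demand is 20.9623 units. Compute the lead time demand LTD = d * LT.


LTD = 20.9623 * 26.9125 = 564.1479

564.1479 units


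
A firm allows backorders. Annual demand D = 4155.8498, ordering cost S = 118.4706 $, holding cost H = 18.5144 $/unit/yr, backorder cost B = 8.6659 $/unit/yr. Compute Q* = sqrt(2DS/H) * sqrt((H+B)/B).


sqrt(2DS/H) = 230.6192
sqrt((H+B)/B) = 1.7710
Q* = 230.6192 * 1.7710 = 408.4282

408.4282 units


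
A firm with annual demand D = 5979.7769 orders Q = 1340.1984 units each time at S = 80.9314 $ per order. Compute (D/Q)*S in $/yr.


Number of orders = D/Q = 4.4619
Cost = 4.4619 * 80.9314 = 361.1045

361.1045 $/yr


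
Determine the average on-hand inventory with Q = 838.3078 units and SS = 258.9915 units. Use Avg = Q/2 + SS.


Q/2 = 419.1539
Avg = 419.1539 + 258.9915 = 678.1454

678.1454 units


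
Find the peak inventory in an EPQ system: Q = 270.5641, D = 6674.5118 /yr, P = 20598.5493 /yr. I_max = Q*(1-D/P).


D/P = 0.3240
1 - D/P = 0.6760
I_max = 270.5641 * 0.6760 = 182.8937

182.8937 units


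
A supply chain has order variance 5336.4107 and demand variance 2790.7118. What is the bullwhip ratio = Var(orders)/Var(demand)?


BW = 5336.4107 / 2790.7118 = 1.9122

1.9122


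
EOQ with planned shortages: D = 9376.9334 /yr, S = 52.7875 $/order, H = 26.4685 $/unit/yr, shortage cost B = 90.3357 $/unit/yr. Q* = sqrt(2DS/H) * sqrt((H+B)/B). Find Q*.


sqrt(2DS/H) = 193.3955
sqrt((H+B)/B) = 1.1371
Q* = 193.3955 * 1.1371 = 219.9104

219.9104 units


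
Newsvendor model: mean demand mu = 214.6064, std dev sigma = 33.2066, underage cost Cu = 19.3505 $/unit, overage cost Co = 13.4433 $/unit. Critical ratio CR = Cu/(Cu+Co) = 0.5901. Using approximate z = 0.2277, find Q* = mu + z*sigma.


CR = Cu/(Cu+Co) = 19.3505/(19.3505+13.4433) = 0.5901
z = 0.2277
Q* = 214.6064 + 0.2277 * 33.2066 = 222.1675

222.1675 units


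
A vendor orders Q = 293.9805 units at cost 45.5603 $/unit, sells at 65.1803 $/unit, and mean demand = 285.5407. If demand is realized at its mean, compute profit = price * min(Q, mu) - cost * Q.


Sales at mu = min(293.9805, 285.5407) = 285.5407
Revenue = 65.1803 * 285.5407 = 18611.6285
Total cost = 45.5603 * 293.9805 = 13393.8398
Profit = 18611.6285 - 13393.8398 = 5217.7887

5217.7887 $


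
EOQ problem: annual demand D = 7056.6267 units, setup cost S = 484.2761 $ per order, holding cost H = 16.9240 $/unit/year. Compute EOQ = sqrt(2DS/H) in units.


2*D*S = 2 * 7056.6267 * 484.2761 = 6834711.3149
2*D*S/H = 403847.2769
EOQ = sqrt(403847.2769) = 635.4898

635.4898 units


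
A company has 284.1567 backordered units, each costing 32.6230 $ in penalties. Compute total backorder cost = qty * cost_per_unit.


Total = 284.1567 * 32.6230 = 9270.0440

9270.0440 $


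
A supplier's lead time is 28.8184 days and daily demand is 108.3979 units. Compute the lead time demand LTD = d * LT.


LTD = 108.3979 * 28.8184 = 3123.8540

3123.8540 units


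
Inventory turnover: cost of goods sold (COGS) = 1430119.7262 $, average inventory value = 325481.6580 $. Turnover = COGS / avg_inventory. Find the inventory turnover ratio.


Turnover = 1430119.7262 / 325481.6580 = 4.3939

4.3939


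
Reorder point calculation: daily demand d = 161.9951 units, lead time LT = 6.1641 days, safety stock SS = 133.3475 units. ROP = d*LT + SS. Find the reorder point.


d*LT = 161.9951 * 6.1641 = 998.5540
ROP = 998.5540 + 133.3475 = 1131.9015

1131.9015 units


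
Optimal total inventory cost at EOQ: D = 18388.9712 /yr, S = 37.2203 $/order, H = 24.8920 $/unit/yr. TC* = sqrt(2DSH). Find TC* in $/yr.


2*D*S*H = 34074311.5444
TC* = sqrt(34074311.5444) = 5837.3206

5837.3206 $/yr


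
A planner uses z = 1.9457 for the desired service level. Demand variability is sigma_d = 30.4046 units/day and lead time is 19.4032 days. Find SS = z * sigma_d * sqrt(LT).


sqrt(LT) = sqrt(19.4032) = 4.4049
SS = 1.9457 * 30.4046 * 4.4049 = 260.5865

260.5865 units
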